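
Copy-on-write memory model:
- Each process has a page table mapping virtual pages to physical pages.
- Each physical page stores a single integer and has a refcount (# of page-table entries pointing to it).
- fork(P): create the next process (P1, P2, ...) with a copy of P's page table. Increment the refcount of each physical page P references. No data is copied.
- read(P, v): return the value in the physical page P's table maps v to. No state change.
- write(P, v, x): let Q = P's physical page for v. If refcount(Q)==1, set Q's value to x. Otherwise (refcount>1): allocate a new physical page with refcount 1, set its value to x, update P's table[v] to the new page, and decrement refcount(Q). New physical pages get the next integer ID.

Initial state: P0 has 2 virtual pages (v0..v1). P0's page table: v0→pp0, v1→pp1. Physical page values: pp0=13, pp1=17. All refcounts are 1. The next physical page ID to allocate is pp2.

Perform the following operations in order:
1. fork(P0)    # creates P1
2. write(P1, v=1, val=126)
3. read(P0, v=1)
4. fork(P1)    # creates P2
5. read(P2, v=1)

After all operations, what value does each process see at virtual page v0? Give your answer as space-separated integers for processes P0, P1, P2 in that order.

Answer: 13 13 13

Derivation:
Op 1: fork(P0) -> P1. 2 ppages; refcounts: pp0:2 pp1:2
Op 2: write(P1, v1, 126). refcount(pp1)=2>1 -> COPY to pp2. 3 ppages; refcounts: pp0:2 pp1:1 pp2:1
Op 3: read(P0, v1) -> 17. No state change.
Op 4: fork(P1) -> P2. 3 ppages; refcounts: pp0:3 pp1:1 pp2:2
Op 5: read(P2, v1) -> 126. No state change.
P0: v0 -> pp0 = 13
P1: v0 -> pp0 = 13
P2: v0 -> pp0 = 13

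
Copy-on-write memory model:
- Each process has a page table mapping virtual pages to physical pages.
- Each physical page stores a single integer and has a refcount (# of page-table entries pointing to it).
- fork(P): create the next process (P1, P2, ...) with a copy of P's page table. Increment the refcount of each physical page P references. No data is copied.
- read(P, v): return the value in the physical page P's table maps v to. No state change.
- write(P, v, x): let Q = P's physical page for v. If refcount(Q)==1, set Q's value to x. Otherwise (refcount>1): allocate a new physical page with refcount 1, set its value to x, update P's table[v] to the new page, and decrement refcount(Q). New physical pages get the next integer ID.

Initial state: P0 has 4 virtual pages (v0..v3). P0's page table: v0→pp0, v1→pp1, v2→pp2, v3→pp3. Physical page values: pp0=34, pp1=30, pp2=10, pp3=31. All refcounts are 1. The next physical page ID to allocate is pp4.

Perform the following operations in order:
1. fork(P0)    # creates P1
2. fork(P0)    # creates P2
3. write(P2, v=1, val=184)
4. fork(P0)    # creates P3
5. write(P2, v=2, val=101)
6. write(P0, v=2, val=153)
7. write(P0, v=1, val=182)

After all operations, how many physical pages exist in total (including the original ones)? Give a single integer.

Op 1: fork(P0) -> P1. 4 ppages; refcounts: pp0:2 pp1:2 pp2:2 pp3:2
Op 2: fork(P0) -> P2. 4 ppages; refcounts: pp0:3 pp1:3 pp2:3 pp3:3
Op 3: write(P2, v1, 184). refcount(pp1)=3>1 -> COPY to pp4. 5 ppages; refcounts: pp0:3 pp1:2 pp2:3 pp3:3 pp4:1
Op 4: fork(P0) -> P3. 5 ppages; refcounts: pp0:4 pp1:3 pp2:4 pp3:4 pp4:1
Op 5: write(P2, v2, 101). refcount(pp2)=4>1 -> COPY to pp5. 6 ppages; refcounts: pp0:4 pp1:3 pp2:3 pp3:4 pp4:1 pp5:1
Op 6: write(P0, v2, 153). refcount(pp2)=3>1 -> COPY to pp6. 7 ppages; refcounts: pp0:4 pp1:3 pp2:2 pp3:4 pp4:1 pp5:1 pp6:1
Op 7: write(P0, v1, 182). refcount(pp1)=3>1 -> COPY to pp7. 8 ppages; refcounts: pp0:4 pp1:2 pp2:2 pp3:4 pp4:1 pp5:1 pp6:1 pp7:1

Answer: 8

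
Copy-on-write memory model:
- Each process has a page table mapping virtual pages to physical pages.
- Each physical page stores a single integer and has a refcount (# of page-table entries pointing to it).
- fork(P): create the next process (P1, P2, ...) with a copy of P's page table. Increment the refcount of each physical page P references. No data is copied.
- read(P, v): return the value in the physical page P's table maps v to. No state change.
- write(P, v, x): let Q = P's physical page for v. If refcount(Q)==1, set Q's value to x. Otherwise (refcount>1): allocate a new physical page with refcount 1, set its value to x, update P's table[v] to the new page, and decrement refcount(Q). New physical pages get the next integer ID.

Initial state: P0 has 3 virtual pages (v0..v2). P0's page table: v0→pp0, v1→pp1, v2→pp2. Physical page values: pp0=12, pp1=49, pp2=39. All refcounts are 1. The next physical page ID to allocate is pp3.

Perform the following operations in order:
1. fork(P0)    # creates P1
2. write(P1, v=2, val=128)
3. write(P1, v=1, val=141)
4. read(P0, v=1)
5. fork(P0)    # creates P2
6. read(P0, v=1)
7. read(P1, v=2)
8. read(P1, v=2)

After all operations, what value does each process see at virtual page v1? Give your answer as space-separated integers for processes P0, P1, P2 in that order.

Op 1: fork(P0) -> P1. 3 ppages; refcounts: pp0:2 pp1:2 pp2:2
Op 2: write(P1, v2, 128). refcount(pp2)=2>1 -> COPY to pp3. 4 ppages; refcounts: pp0:2 pp1:2 pp2:1 pp3:1
Op 3: write(P1, v1, 141). refcount(pp1)=2>1 -> COPY to pp4. 5 ppages; refcounts: pp0:2 pp1:1 pp2:1 pp3:1 pp4:1
Op 4: read(P0, v1) -> 49. No state change.
Op 5: fork(P0) -> P2. 5 ppages; refcounts: pp0:3 pp1:2 pp2:2 pp3:1 pp4:1
Op 6: read(P0, v1) -> 49. No state change.
Op 7: read(P1, v2) -> 128. No state change.
Op 8: read(P1, v2) -> 128. No state change.
P0: v1 -> pp1 = 49
P1: v1 -> pp4 = 141
P2: v1 -> pp1 = 49

Answer: 49 141 49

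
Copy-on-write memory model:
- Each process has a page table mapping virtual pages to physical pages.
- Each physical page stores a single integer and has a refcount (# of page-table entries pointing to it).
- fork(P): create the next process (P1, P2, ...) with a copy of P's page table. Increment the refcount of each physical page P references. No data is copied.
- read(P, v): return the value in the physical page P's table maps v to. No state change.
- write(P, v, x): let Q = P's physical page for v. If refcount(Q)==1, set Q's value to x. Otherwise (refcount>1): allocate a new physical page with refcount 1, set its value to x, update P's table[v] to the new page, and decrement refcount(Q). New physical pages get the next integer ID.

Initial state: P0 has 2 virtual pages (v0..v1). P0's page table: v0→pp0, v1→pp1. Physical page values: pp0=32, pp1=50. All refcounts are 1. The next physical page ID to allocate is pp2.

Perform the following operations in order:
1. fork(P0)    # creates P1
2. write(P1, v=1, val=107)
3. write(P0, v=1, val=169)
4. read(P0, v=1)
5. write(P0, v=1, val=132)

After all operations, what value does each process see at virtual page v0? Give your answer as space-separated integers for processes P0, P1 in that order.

Op 1: fork(P0) -> P1. 2 ppages; refcounts: pp0:2 pp1:2
Op 2: write(P1, v1, 107). refcount(pp1)=2>1 -> COPY to pp2. 3 ppages; refcounts: pp0:2 pp1:1 pp2:1
Op 3: write(P0, v1, 169). refcount(pp1)=1 -> write in place. 3 ppages; refcounts: pp0:2 pp1:1 pp2:1
Op 4: read(P0, v1) -> 169. No state change.
Op 5: write(P0, v1, 132). refcount(pp1)=1 -> write in place. 3 ppages; refcounts: pp0:2 pp1:1 pp2:1
P0: v0 -> pp0 = 32
P1: v0 -> pp0 = 32

Answer: 32 32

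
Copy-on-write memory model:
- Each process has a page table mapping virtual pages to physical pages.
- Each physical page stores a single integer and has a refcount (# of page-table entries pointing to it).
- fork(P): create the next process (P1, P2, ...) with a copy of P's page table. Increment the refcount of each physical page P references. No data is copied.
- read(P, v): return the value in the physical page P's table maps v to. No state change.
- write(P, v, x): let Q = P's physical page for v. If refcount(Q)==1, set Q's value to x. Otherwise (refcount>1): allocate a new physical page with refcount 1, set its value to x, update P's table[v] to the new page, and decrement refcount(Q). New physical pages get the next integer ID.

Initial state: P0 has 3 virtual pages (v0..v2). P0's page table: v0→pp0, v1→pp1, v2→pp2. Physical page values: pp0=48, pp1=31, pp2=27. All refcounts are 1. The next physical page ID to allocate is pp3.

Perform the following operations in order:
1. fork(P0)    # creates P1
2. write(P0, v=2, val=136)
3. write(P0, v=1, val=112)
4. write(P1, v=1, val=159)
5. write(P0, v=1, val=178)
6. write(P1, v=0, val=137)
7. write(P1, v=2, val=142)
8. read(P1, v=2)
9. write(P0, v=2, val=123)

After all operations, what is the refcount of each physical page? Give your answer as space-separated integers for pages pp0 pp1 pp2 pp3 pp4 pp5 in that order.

Answer: 1 1 1 1 1 1

Derivation:
Op 1: fork(P0) -> P1. 3 ppages; refcounts: pp0:2 pp1:2 pp2:2
Op 2: write(P0, v2, 136). refcount(pp2)=2>1 -> COPY to pp3. 4 ppages; refcounts: pp0:2 pp1:2 pp2:1 pp3:1
Op 3: write(P0, v1, 112). refcount(pp1)=2>1 -> COPY to pp4. 5 ppages; refcounts: pp0:2 pp1:1 pp2:1 pp3:1 pp4:1
Op 4: write(P1, v1, 159). refcount(pp1)=1 -> write in place. 5 ppages; refcounts: pp0:2 pp1:1 pp2:1 pp3:1 pp4:1
Op 5: write(P0, v1, 178). refcount(pp4)=1 -> write in place. 5 ppages; refcounts: pp0:2 pp1:1 pp2:1 pp3:1 pp4:1
Op 6: write(P1, v0, 137). refcount(pp0)=2>1 -> COPY to pp5. 6 ppages; refcounts: pp0:1 pp1:1 pp2:1 pp3:1 pp4:1 pp5:1
Op 7: write(P1, v2, 142). refcount(pp2)=1 -> write in place. 6 ppages; refcounts: pp0:1 pp1:1 pp2:1 pp3:1 pp4:1 pp5:1
Op 8: read(P1, v2) -> 142. No state change.
Op 9: write(P0, v2, 123). refcount(pp3)=1 -> write in place. 6 ppages; refcounts: pp0:1 pp1:1 pp2:1 pp3:1 pp4:1 pp5:1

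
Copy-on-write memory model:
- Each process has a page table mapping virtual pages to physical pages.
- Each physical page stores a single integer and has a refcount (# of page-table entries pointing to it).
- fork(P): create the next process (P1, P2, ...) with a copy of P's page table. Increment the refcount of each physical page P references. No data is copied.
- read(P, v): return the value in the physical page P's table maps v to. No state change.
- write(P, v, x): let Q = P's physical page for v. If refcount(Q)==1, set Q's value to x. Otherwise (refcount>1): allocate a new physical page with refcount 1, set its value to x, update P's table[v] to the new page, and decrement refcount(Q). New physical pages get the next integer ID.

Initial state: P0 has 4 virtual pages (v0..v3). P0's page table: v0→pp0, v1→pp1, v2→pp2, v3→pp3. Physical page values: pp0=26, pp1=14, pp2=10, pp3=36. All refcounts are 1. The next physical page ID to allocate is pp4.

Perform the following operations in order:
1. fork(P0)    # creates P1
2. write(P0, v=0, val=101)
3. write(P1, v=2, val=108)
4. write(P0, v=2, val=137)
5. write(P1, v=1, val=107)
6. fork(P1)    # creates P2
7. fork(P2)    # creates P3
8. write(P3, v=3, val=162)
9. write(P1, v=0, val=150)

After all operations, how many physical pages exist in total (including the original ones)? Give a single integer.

Op 1: fork(P0) -> P1. 4 ppages; refcounts: pp0:2 pp1:2 pp2:2 pp3:2
Op 2: write(P0, v0, 101). refcount(pp0)=2>1 -> COPY to pp4. 5 ppages; refcounts: pp0:1 pp1:2 pp2:2 pp3:2 pp4:1
Op 3: write(P1, v2, 108). refcount(pp2)=2>1 -> COPY to pp5. 6 ppages; refcounts: pp0:1 pp1:2 pp2:1 pp3:2 pp4:1 pp5:1
Op 4: write(P0, v2, 137). refcount(pp2)=1 -> write in place. 6 ppages; refcounts: pp0:1 pp1:2 pp2:1 pp3:2 pp4:1 pp5:1
Op 5: write(P1, v1, 107). refcount(pp1)=2>1 -> COPY to pp6. 7 ppages; refcounts: pp0:1 pp1:1 pp2:1 pp3:2 pp4:1 pp5:1 pp6:1
Op 6: fork(P1) -> P2. 7 ppages; refcounts: pp0:2 pp1:1 pp2:1 pp3:3 pp4:1 pp5:2 pp6:2
Op 7: fork(P2) -> P3. 7 ppages; refcounts: pp0:3 pp1:1 pp2:1 pp3:4 pp4:1 pp5:3 pp6:3
Op 8: write(P3, v3, 162). refcount(pp3)=4>1 -> COPY to pp7. 8 ppages; refcounts: pp0:3 pp1:1 pp2:1 pp3:3 pp4:1 pp5:3 pp6:3 pp7:1
Op 9: write(P1, v0, 150). refcount(pp0)=3>1 -> COPY to pp8. 9 ppages; refcounts: pp0:2 pp1:1 pp2:1 pp3:3 pp4:1 pp5:3 pp6:3 pp7:1 pp8:1

Answer: 9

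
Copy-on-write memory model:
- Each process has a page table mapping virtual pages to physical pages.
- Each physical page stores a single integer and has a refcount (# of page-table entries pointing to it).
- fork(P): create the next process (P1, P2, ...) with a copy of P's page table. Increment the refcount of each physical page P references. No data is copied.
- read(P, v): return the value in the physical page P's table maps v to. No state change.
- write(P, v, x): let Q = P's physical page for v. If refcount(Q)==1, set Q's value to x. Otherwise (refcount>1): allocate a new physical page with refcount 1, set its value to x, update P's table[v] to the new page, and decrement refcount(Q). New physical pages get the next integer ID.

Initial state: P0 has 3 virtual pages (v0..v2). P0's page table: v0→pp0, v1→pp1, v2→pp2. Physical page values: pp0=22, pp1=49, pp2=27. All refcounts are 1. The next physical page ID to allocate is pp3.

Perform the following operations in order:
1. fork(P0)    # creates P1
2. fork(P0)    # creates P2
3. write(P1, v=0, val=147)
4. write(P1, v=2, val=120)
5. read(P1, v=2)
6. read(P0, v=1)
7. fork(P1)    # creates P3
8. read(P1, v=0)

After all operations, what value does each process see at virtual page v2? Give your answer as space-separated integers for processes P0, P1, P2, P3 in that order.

Answer: 27 120 27 120

Derivation:
Op 1: fork(P0) -> P1. 3 ppages; refcounts: pp0:2 pp1:2 pp2:2
Op 2: fork(P0) -> P2. 3 ppages; refcounts: pp0:3 pp1:3 pp2:3
Op 3: write(P1, v0, 147). refcount(pp0)=3>1 -> COPY to pp3. 4 ppages; refcounts: pp0:2 pp1:3 pp2:3 pp3:1
Op 4: write(P1, v2, 120). refcount(pp2)=3>1 -> COPY to pp4. 5 ppages; refcounts: pp0:2 pp1:3 pp2:2 pp3:1 pp4:1
Op 5: read(P1, v2) -> 120. No state change.
Op 6: read(P0, v1) -> 49. No state change.
Op 7: fork(P1) -> P3. 5 ppages; refcounts: pp0:2 pp1:4 pp2:2 pp3:2 pp4:2
Op 8: read(P1, v0) -> 147. No state change.
P0: v2 -> pp2 = 27
P1: v2 -> pp4 = 120
P2: v2 -> pp2 = 27
P3: v2 -> pp4 = 120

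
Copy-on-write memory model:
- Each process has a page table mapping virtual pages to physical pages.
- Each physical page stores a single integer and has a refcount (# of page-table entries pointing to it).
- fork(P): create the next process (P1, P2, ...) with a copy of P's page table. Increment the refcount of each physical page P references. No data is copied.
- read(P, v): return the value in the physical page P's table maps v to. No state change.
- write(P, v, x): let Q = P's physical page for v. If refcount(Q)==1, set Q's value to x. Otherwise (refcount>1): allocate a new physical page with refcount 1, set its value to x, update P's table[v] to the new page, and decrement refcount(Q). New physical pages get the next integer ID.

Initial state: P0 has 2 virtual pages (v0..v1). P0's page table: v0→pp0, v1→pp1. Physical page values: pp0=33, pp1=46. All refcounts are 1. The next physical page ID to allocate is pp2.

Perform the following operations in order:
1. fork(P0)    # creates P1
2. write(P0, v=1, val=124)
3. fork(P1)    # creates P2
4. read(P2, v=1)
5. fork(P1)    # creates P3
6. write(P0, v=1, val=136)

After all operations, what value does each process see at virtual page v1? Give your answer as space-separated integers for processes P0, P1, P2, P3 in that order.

Answer: 136 46 46 46

Derivation:
Op 1: fork(P0) -> P1. 2 ppages; refcounts: pp0:2 pp1:2
Op 2: write(P0, v1, 124). refcount(pp1)=2>1 -> COPY to pp2. 3 ppages; refcounts: pp0:2 pp1:1 pp2:1
Op 3: fork(P1) -> P2. 3 ppages; refcounts: pp0:3 pp1:2 pp2:1
Op 4: read(P2, v1) -> 46. No state change.
Op 5: fork(P1) -> P3. 3 ppages; refcounts: pp0:4 pp1:3 pp2:1
Op 6: write(P0, v1, 136). refcount(pp2)=1 -> write in place. 3 ppages; refcounts: pp0:4 pp1:3 pp2:1
P0: v1 -> pp2 = 136
P1: v1 -> pp1 = 46
P2: v1 -> pp1 = 46
P3: v1 -> pp1 = 46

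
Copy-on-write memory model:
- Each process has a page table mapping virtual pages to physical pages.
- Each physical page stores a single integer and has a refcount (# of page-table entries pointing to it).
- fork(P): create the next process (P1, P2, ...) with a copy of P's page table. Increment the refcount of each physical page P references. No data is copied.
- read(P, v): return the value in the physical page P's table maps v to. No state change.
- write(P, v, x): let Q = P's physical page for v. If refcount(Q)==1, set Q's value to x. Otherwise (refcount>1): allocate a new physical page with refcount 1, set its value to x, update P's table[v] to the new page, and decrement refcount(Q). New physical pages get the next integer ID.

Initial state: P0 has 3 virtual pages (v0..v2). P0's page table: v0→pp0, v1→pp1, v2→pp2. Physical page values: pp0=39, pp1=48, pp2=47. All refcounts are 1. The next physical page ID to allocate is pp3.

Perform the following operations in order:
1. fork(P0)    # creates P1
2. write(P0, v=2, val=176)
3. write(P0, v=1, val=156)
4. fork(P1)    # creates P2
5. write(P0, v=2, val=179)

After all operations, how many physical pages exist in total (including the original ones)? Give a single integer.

Answer: 5

Derivation:
Op 1: fork(P0) -> P1. 3 ppages; refcounts: pp0:2 pp1:2 pp2:2
Op 2: write(P0, v2, 176). refcount(pp2)=2>1 -> COPY to pp3. 4 ppages; refcounts: pp0:2 pp1:2 pp2:1 pp3:1
Op 3: write(P0, v1, 156). refcount(pp1)=2>1 -> COPY to pp4. 5 ppages; refcounts: pp0:2 pp1:1 pp2:1 pp3:1 pp4:1
Op 4: fork(P1) -> P2. 5 ppages; refcounts: pp0:3 pp1:2 pp2:2 pp3:1 pp4:1
Op 5: write(P0, v2, 179). refcount(pp3)=1 -> write in place. 5 ppages; refcounts: pp0:3 pp1:2 pp2:2 pp3:1 pp4:1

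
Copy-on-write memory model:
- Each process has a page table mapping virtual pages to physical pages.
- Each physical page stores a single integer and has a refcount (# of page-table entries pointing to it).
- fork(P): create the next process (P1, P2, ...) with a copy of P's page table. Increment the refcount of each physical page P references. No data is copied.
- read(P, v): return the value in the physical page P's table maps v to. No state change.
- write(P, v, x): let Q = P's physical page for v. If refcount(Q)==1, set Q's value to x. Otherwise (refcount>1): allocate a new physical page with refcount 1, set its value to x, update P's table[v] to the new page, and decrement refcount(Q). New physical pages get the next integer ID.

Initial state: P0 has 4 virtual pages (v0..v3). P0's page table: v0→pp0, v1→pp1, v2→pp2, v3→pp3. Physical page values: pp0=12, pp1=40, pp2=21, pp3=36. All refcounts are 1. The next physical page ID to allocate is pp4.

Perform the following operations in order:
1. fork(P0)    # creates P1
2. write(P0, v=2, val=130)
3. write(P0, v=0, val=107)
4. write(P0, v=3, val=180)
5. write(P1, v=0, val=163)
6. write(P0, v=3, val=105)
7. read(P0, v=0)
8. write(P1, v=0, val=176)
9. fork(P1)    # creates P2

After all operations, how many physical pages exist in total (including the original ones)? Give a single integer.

Op 1: fork(P0) -> P1. 4 ppages; refcounts: pp0:2 pp1:2 pp2:2 pp3:2
Op 2: write(P0, v2, 130). refcount(pp2)=2>1 -> COPY to pp4. 5 ppages; refcounts: pp0:2 pp1:2 pp2:1 pp3:2 pp4:1
Op 3: write(P0, v0, 107). refcount(pp0)=2>1 -> COPY to pp5. 6 ppages; refcounts: pp0:1 pp1:2 pp2:1 pp3:2 pp4:1 pp5:1
Op 4: write(P0, v3, 180). refcount(pp3)=2>1 -> COPY to pp6. 7 ppages; refcounts: pp0:1 pp1:2 pp2:1 pp3:1 pp4:1 pp5:1 pp6:1
Op 5: write(P1, v0, 163). refcount(pp0)=1 -> write in place. 7 ppages; refcounts: pp0:1 pp1:2 pp2:1 pp3:1 pp4:1 pp5:1 pp6:1
Op 6: write(P0, v3, 105). refcount(pp6)=1 -> write in place. 7 ppages; refcounts: pp0:1 pp1:2 pp2:1 pp3:1 pp4:1 pp5:1 pp6:1
Op 7: read(P0, v0) -> 107. No state change.
Op 8: write(P1, v0, 176). refcount(pp0)=1 -> write in place. 7 ppages; refcounts: pp0:1 pp1:2 pp2:1 pp3:1 pp4:1 pp5:1 pp6:1
Op 9: fork(P1) -> P2. 7 ppages; refcounts: pp0:2 pp1:3 pp2:2 pp3:2 pp4:1 pp5:1 pp6:1

Answer: 7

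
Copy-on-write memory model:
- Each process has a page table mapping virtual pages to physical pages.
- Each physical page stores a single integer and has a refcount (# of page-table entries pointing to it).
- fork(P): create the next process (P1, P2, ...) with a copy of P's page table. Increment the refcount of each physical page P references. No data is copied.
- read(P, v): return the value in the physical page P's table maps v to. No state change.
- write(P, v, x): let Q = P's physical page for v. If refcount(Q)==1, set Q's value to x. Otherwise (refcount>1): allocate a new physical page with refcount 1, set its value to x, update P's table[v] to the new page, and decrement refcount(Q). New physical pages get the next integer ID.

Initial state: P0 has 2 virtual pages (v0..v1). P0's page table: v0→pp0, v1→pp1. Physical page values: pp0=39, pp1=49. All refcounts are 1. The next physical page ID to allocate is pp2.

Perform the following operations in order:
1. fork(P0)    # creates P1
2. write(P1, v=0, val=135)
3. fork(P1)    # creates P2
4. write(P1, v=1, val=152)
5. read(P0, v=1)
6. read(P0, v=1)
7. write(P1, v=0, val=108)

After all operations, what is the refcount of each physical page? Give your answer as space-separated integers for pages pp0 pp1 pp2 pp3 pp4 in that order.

Answer: 1 2 1 1 1

Derivation:
Op 1: fork(P0) -> P1. 2 ppages; refcounts: pp0:2 pp1:2
Op 2: write(P1, v0, 135). refcount(pp0)=2>1 -> COPY to pp2. 3 ppages; refcounts: pp0:1 pp1:2 pp2:1
Op 3: fork(P1) -> P2. 3 ppages; refcounts: pp0:1 pp1:3 pp2:2
Op 4: write(P1, v1, 152). refcount(pp1)=3>1 -> COPY to pp3. 4 ppages; refcounts: pp0:1 pp1:2 pp2:2 pp3:1
Op 5: read(P0, v1) -> 49. No state change.
Op 6: read(P0, v1) -> 49. No state change.
Op 7: write(P1, v0, 108). refcount(pp2)=2>1 -> COPY to pp4. 5 ppages; refcounts: pp0:1 pp1:2 pp2:1 pp3:1 pp4:1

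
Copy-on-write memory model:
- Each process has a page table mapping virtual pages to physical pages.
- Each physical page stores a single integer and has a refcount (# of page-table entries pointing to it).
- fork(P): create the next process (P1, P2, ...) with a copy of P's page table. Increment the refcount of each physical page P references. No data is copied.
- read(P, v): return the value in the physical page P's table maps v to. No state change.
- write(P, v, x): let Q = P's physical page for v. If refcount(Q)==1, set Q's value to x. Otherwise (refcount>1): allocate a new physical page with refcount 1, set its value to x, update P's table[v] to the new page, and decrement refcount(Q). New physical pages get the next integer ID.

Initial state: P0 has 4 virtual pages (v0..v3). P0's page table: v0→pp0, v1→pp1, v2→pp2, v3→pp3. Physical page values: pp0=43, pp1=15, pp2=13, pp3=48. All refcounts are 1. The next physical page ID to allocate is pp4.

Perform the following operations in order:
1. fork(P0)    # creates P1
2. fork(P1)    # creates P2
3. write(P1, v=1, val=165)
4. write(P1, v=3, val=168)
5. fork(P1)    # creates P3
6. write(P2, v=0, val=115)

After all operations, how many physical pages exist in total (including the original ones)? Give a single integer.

Op 1: fork(P0) -> P1. 4 ppages; refcounts: pp0:2 pp1:2 pp2:2 pp3:2
Op 2: fork(P1) -> P2. 4 ppages; refcounts: pp0:3 pp1:3 pp2:3 pp3:3
Op 3: write(P1, v1, 165). refcount(pp1)=3>1 -> COPY to pp4. 5 ppages; refcounts: pp0:3 pp1:2 pp2:3 pp3:3 pp4:1
Op 4: write(P1, v3, 168). refcount(pp3)=3>1 -> COPY to pp5. 6 ppages; refcounts: pp0:3 pp1:2 pp2:3 pp3:2 pp4:1 pp5:1
Op 5: fork(P1) -> P3. 6 ppages; refcounts: pp0:4 pp1:2 pp2:4 pp3:2 pp4:2 pp5:2
Op 6: write(P2, v0, 115). refcount(pp0)=4>1 -> COPY to pp6. 7 ppages; refcounts: pp0:3 pp1:2 pp2:4 pp3:2 pp4:2 pp5:2 pp6:1

Answer: 7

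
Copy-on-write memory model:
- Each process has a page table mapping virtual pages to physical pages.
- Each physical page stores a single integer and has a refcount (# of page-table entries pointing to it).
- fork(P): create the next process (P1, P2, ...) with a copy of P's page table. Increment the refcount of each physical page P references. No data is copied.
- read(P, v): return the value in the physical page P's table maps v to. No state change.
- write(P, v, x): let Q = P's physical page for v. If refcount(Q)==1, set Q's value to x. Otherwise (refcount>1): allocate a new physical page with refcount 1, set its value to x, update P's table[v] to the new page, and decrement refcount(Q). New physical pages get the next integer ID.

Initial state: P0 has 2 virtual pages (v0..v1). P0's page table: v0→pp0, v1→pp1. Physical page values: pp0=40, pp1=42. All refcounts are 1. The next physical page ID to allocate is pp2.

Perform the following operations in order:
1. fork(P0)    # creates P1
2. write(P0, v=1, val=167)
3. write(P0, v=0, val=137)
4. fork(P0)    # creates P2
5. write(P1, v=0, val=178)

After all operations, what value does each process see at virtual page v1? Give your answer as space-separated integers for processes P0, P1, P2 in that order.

Op 1: fork(P0) -> P1. 2 ppages; refcounts: pp0:2 pp1:2
Op 2: write(P0, v1, 167). refcount(pp1)=2>1 -> COPY to pp2. 3 ppages; refcounts: pp0:2 pp1:1 pp2:1
Op 3: write(P0, v0, 137). refcount(pp0)=2>1 -> COPY to pp3. 4 ppages; refcounts: pp0:1 pp1:1 pp2:1 pp3:1
Op 4: fork(P0) -> P2. 4 ppages; refcounts: pp0:1 pp1:1 pp2:2 pp3:2
Op 5: write(P1, v0, 178). refcount(pp0)=1 -> write in place. 4 ppages; refcounts: pp0:1 pp1:1 pp2:2 pp3:2
P0: v1 -> pp2 = 167
P1: v1 -> pp1 = 42
P2: v1 -> pp2 = 167

Answer: 167 42 167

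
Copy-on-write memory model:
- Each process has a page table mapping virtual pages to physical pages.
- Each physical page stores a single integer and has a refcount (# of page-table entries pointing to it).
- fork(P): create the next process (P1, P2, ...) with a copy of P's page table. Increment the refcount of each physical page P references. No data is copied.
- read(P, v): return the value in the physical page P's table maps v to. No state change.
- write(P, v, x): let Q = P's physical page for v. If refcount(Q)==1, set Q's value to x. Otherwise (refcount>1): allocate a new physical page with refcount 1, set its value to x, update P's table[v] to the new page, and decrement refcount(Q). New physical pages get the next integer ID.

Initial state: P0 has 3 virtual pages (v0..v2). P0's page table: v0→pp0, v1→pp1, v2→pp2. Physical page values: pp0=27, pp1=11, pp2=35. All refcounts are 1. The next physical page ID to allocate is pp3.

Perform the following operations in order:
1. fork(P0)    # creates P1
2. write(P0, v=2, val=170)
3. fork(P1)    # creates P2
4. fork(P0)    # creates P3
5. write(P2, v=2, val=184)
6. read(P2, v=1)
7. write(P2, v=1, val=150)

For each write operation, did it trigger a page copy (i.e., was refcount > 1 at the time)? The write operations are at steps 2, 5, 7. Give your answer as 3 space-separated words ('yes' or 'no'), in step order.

Op 1: fork(P0) -> P1. 3 ppages; refcounts: pp0:2 pp1:2 pp2:2
Op 2: write(P0, v2, 170). refcount(pp2)=2>1 -> COPY to pp3. 4 ppages; refcounts: pp0:2 pp1:2 pp2:1 pp3:1
Op 3: fork(P1) -> P2. 4 ppages; refcounts: pp0:3 pp1:3 pp2:2 pp3:1
Op 4: fork(P0) -> P3. 4 ppages; refcounts: pp0:4 pp1:4 pp2:2 pp3:2
Op 5: write(P2, v2, 184). refcount(pp2)=2>1 -> COPY to pp4. 5 ppages; refcounts: pp0:4 pp1:4 pp2:1 pp3:2 pp4:1
Op 6: read(P2, v1) -> 11. No state change.
Op 7: write(P2, v1, 150). refcount(pp1)=4>1 -> COPY to pp5. 6 ppages; refcounts: pp0:4 pp1:3 pp2:1 pp3:2 pp4:1 pp5:1

yes yes yes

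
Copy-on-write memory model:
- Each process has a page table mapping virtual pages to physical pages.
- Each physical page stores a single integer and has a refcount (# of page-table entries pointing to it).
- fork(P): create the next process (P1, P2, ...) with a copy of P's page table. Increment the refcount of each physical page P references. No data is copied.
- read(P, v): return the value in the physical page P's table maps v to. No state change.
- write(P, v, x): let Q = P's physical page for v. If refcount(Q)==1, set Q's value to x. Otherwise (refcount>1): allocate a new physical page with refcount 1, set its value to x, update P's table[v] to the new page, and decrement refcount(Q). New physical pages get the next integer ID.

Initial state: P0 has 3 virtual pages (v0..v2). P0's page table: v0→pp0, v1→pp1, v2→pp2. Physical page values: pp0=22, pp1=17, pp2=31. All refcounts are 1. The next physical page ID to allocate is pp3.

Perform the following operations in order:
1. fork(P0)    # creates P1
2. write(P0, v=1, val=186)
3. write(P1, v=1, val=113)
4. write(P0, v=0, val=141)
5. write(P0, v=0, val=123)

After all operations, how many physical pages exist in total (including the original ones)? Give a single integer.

Answer: 5

Derivation:
Op 1: fork(P0) -> P1. 3 ppages; refcounts: pp0:2 pp1:2 pp2:2
Op 2: write(P0, v1, 186). refcount(pp1)=2>1 -> COPY to pp3. 4 ppages; refcounts: pp0:2 pp1:1 pp2:2 pp3:1
Op 3: write(P1, v1, 113). refcount(pp1)=1 -> write in place. 4 ppages; refcounts: pp0:2 pp1:1 pp2:2 pp3:1
Op 4: write(P0, v0, 141). refcount(pp0)=2>1 -> COPY to pp4. 5 ppages; refcounts: pp0:1 pp1:1 pp2:2 pp3:1 pp4:1
Op 5: write(P0, v0, 123). refcount(pp4)=1 -> write in place. 5 ppages; refcounts: pp0:1 pp1:1 pp2:2 pp3:1 pp4:1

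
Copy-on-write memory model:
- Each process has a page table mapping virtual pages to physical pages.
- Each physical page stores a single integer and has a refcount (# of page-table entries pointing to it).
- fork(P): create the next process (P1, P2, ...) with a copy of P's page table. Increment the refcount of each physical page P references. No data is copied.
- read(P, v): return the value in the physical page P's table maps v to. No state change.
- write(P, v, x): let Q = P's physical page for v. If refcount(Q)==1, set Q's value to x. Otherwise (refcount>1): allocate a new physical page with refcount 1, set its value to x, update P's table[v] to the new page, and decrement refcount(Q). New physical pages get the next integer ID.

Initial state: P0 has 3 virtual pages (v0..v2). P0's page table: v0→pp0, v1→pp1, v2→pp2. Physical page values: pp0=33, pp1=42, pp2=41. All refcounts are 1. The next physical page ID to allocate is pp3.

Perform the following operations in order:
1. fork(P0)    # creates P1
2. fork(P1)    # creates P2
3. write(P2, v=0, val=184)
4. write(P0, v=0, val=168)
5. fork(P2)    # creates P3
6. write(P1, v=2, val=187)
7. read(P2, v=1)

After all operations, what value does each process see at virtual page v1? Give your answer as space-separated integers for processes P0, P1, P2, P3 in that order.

Answer: 42 42 42 42

Derivation:
Op 1: fork(P0) -> P1. 3 ppages; refcounts: pp0:2 pp1:2 pp2:2
Op 2: fork(P1) -> P2. 3 ppages; refcounts: pp0:3 pp1:3 pp2:3
Op 3: write(P2, v0, 184). refcount(pp0)=3>1 -> COPY to pp3. 4 ppages; refcounts: pp0:2 pp1:3 pp2:3 pp3:1
Op 4: write(P0, v0, 168). refcount(pp0)=2>1 -> COPY to pp4. 5 ppages; refcounts: pp0:1 pp1:3 pp2:3 pp3:1 pp4:1
Op 5: fork(P2) -> P3. 5 ppages; refcounts: pp0:1 pp1:4 pp2:4 pp3:2 pp4:1
Op 6: write(P1, v2, 187). refcount(pp2)=4>1 -> COPY to pp5. 6 ppages; refcounts: pp0:1 pp1:4 pp2:3 pp3:2 pp4:1 pp5:1
Op 7: read(P2, v1) -> 42. No state change.
P0: v1 -> pp1 = 42
P1: v1 -> pp1 = 42
P2: v1 -> pp1 = 42
P3: v1 -> pp1 = 42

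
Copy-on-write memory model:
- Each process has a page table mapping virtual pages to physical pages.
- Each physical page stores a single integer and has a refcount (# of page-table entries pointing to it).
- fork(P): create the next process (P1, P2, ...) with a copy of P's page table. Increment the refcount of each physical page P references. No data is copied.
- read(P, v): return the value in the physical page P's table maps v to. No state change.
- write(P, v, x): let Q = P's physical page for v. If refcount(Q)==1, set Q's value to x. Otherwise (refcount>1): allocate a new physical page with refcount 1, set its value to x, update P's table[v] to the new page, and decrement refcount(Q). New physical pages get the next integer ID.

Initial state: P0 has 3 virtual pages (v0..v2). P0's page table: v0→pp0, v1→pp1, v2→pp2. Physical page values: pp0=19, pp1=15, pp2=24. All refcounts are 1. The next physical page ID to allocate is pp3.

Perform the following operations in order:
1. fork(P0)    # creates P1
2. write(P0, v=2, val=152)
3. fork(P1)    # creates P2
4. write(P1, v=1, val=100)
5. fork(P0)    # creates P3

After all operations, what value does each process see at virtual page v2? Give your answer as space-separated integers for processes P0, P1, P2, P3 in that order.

Answer: 152 24 24 152

Derivation:
Op 1: fork(P0) -> P1. 3 ppages; refcounts: pp0:2 pp1:2 pp2:2
Op 2: write(P0, v2, 152). refcount(pp2)=2>1 -> COPY to pp3. 4 ppages; refcounts: pp0:2 pp1:2 pp2:1 pp3:1
Op 3: fork(P1) -> P2. 4 ppages; refcounts: pp0:3 pp1:3 pp2:2 pp3:1
Op 4: write(P1, v1, 100). refcount(pp1)=3>1 -> COPY to pp4. 5 ppages; refcounts: pp0:3 pp1:2 pp2:2 pp3:1 pp4:1
Op 5: fork(P0) -> P3. 5 ppages; refcounts: pp0:4 pp1:3 pp2:2 pp3:2 pp4:1
P0: v2 -> pp3 = 152
P1: v2 -> pp2 = 24
P2: v2 -> pp2 = 24
P3: v2 -> pp3 = 152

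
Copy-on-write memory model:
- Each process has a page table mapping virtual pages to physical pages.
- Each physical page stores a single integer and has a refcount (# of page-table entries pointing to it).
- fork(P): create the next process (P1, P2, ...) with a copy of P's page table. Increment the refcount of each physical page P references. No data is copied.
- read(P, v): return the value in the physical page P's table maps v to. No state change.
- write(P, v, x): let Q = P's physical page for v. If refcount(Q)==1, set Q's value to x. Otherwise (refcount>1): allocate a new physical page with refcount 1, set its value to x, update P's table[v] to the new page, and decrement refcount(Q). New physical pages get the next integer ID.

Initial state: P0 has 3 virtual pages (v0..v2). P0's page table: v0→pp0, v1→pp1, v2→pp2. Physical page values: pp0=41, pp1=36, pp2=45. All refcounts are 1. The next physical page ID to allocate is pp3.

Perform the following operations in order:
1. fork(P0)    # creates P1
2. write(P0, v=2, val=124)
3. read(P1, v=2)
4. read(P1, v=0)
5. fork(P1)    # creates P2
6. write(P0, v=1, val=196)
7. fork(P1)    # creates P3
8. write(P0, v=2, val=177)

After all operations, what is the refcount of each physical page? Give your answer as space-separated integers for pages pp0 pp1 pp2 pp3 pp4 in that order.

Answer: 4 3 3 1 1

Derivation:
Op 1: fork(P0) -> P1. 3 ppages; refcounts: pp0:2 pp1:2 pp2:2
Op 2: write(P0, v2, 124). refcount(pp2)=2>1 -> COPY to pp3. 4 ppages; refcounts: pp0:2 pp1:2 pp2:1 pp3:1
Op 3: read(P1, v2) -> 45. No state change.
Op 4: read(P1, v0) -> 41. No state change.
Op 5: fork(P1) -> P2. 4 ppages; refcounts: pp0:3 pp1:3 pp2:2 pp3:1
Op 6: write(P0, v1, 196). refcount(pp1)=3>1 -> COPY to pp4. 5 ppages; refcounts: pp0:3 pp1:2 pp2:2 pp3:1 pp4:1
Op 7: fork(P1) -> P3. 5 ppages; refcounts: pp0:4 pp1:3 pp2:3 pp3:1 pp4:1
Op 8: write(P0, v2, 177). refcount(pp3)=1 -> write in place. 5 ppages; refcounts: pp0:4 pp1:3 pp2:3 pp3:1 pp4:1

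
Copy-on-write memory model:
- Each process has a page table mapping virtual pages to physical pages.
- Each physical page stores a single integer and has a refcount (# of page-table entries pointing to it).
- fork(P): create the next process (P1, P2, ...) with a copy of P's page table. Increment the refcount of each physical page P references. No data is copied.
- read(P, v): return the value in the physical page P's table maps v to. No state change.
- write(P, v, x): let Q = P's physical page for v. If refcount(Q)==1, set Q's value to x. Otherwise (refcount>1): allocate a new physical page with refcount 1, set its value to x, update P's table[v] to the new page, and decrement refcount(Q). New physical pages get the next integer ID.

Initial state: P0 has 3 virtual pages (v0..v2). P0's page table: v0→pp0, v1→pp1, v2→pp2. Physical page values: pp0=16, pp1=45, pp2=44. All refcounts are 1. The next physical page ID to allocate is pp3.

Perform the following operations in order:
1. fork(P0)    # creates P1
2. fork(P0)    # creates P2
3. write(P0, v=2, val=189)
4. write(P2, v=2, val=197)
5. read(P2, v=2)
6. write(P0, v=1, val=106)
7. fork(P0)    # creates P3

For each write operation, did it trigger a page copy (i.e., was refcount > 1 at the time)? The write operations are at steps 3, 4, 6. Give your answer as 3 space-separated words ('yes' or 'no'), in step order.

Op 1: fork(P0) -> P1. 3 ppages; refcounts: pp0:2 pp1:2 pp2:2
Op 2: fork(P0) -> P2. 3 ppages; refcounts: pp0:3 pp1:3 pp2:3
Op 3: write(P0, v2, 189). refcount(pp2)=3>1 -> COPY to pp3. 4 ppages; refcounts: pp0:3 pp1:3 pp2:2 pp3:1
Op 4: write(P2, v2, 197). refcount(pp2)=2>1 -> COPY to pp4. 5 ppages; refcounts: pp0:3 pp1:3 pp2:1 pp3:1 pp4:1
Op 5: read(P2, v2) -> 197. No state change.
Op 6: write(P0, v1, 106). refcount(pp1)=3>1 -> COPY to pp5. 6 ppages; refcounts: pp0:3 pp1:2 pp2:1 pp3:1 pp4:1 pp5:1
Op 7: fork(P0) -> P3. 6 ppages; refcounts: pp0:4 pp1:2 pp2:1 pp3:2 pp4:1 pp5:2

yes yes yes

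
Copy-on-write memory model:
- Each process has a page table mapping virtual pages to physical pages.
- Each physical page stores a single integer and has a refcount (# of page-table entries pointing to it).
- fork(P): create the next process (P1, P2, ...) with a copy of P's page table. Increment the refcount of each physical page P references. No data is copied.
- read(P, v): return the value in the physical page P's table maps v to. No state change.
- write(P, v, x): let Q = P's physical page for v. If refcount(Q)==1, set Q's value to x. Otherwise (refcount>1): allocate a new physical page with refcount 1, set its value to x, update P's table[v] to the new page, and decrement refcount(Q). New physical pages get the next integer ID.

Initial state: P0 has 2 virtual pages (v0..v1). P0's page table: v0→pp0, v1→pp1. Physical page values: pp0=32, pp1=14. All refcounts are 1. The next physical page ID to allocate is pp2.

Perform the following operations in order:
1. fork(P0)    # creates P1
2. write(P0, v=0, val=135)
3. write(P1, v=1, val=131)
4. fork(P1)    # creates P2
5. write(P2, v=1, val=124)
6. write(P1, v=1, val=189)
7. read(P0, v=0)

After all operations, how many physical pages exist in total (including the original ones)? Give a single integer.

Answer: 5

Derivation:
Op 1: fork(P0) -> P1. 2 ppages; refcounts: pp0:2 pp1:2
Op 2: write(P0, v0, 135). refcount(pp0)=2>1 -> COPY to pp2. 3 ppages; refcounts: pp0:1 pp1:2 pp2:1
Op 3: write(P1, v1, 131). refcount(pp1)=2>1 -> COPY to pp3. 4 ppages; refcounts: pp0:1 pp1:1 pp2:1 pp3:1
Op 4: fork(P1) -> P2. 4 ppages; refcounts: pp0:2 pp1:1 pp2:1 pp3:2
Op 5: write(P2, v1, 124). refcount(pp3)=2>1 -> COPY to pp4. 5 ppages; refcounts: pp0:2 pp1:1 pp2:1 pp3:1 pp4:1
Op 6: write(P1, v1, 189). refcount(pp3)=1 -> write in place. 5 ppages; refcounts: pp0:2 pp1:1 pp2:1 pp3:1 pp4:1
Op 7: read(P0, v0) -> 135. No state change.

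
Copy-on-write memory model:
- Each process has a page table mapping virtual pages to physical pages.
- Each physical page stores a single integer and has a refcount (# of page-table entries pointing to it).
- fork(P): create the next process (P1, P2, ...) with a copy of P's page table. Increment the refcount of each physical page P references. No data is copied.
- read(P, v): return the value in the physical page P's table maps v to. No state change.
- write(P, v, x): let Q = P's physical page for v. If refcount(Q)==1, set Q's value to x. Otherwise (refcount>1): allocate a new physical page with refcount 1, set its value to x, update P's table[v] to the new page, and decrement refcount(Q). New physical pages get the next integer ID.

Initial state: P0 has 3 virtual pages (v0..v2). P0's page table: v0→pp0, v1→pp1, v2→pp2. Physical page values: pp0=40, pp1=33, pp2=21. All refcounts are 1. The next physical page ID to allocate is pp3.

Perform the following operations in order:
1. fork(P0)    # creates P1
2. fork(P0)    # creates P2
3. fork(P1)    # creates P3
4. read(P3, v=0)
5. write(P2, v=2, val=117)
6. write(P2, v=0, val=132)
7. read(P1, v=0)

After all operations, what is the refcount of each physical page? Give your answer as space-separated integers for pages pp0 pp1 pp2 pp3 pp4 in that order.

Op 1: fork(P0) -> P1. 3 ppages; refcounts: pp0:2 pp1:2 pp2:2
Op 2: fork(P0) -> P2. 3 ppages; refcounts: pp0:3 pp1:3 pp2:3
Op 3: fork(P1) -> P3. 3 ppages; refcounts: pp0:4 pp1:4 pp2:4
Op 4: read(P3, v0) -> 40. No state change.
Op 5: write(P2, v2, 117). refcount(pp2)=4>1 -> COPY to pp3. 4 ppages; refcounts: pp0:4 pp1:4 pp2:3 pp3:1
Op 6: write(P2, v0, 132). refcount(pp0)=4>1 -> COPY to pp4. 5 ppages; refcounts: pp0:3 pp1:4 pp2:3 pp3:1 pp4:1
Op 7: read(P1, v0) -> 40. No state change.

Answer: 3 4 3 1 1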